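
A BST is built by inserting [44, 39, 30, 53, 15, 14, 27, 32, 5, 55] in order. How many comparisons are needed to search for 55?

Search path for 55: 44 -> 53 -> 55
Found: True
Comparisons: 3


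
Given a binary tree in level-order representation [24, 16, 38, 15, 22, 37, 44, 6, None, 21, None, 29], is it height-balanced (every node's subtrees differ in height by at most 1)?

Tree (level-order array): [24, 16, 38, 15, 22, 37, 44, 6, None, 21, None, 29]
Definition: a tree is height-balanced if, at every node, |h(left) - h(right)| <= 1 (empty subtree has height -1).
Bottom-up per-node check:
  node 6: h_left=-1, h_right=-1, diff=0 [OK], height=0
  node 15: h_left=0, h_right=-1, diff=1 [OK], height=1
  node 21: h_left=-1, h_right=-1, diff=0 [OK], height=0
  node 22: h_left=0, h_right=-1, diff=1 [OK], height=1
  node 16: h_left=1, h_right=1, diff=0 [OK], height=2
  node 29: h_left=-1, h_right=-1, diff=0 [OK], height=0
  node 37: h_left=0, h_right=-1, diff=1 [OK], height=1
  node 44: h_left=-1, h_right=-1, diff=0 [OK], height=0
  node 38: h_left=1, h_right=0, diff=1 [OK], height=2
  node 24: h_left=2, h_right=2, diff=0 [OK], height=3
All nodes satisfy the balance condition.
Result: Balanced


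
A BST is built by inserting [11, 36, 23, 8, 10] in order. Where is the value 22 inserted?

Starting tree (level order): [11, 8, 36, None, 10, 23]
Insertion path: 11 -> 36 -> 23
Result: insert 22 as left child of 23
Final tree (level order): [11, 8, 36, None, 10, 23, None, None, None, 22]


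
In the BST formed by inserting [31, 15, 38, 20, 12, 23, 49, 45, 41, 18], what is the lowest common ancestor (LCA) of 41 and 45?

Tree insertion order: [31, 15, 38, 20, 12, 23, 49, 45, 41, 18]
Tree (level-order array): [31, 15, 38, 12, 20, None, 49, None, None, 18, 23, 45, None, None, None, None, None, 41]
In a BST, the LCA of p=41, q=45 is the first node v on the
root-to-leaf path with p <= v <= q (go left if both < v, right if both > v).
Walk from root:
  at 31: both 41 and 45 > 31, go right
  at 38: both 41 and 45 > 38, go right
  at 49: both 41 and 45 < 49, go left
  at 45: 41 <= 45 <= 45, this is the LCA
LCA = 45


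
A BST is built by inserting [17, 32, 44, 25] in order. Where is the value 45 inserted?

Starting tree (level order): [17, None, 32, 25, 44]
Insertion path: 17 -> 32 -> 44
Result: insert 45 as right child of 44
Final tree (level order): [17, None, 32, 25, 44, None, None, None, 45]


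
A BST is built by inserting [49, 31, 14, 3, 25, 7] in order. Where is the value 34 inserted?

Starting tree (level order): [49, 31, None, 14, None, 3, 25, None, 7]
Insertion path: 49 -> 31
Result: insert 34 as right child of 31
Final tree (level order): [49, 31, None, 14, 34, 3, 25, None, None, None, 7]


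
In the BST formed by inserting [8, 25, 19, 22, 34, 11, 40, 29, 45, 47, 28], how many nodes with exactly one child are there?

Tree built from: [8, 25, 19, 22, 34, 11, 40, 29, 45, 47, 28]
Tree (level-order array): [8, None, 25, 19, 34, 11, 22, 29, 40, None, None, None, None, 28, None, None, 45, None, None, None, 47]
Rule: These are nodes with exactly 1 non-null child.
Per-node child counts:
  node 8: 1 child(ren)
  node 25: 2 child(ren)
  node 19: 2 child(ren)
  node 11: 0 child(ren)
  node 22: 0 child(ren)
  node 34: 2 child(ren)
  node 29: 1 child(ren)
  node 28: 0 child(ren)
  node 40: 1 child(ren)
  node 45: 1 child(ren)
  node 47: 0 child(ren)
Matching nodes: [8, 29, 40, 45]
Count of nodes with exactly one child: 4


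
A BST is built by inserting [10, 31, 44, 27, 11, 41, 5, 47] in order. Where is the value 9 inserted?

Starting tree (level order): [10, 5, 31, None, None, 27, 44, 11, None, 41, 47]
Insertion path: 10 -> 5
Result: insert 9 as right child of 5
Final tree (level order): [10, 5, 31, None, 9, 27, 44, None, None, 11, None, 41, 47]


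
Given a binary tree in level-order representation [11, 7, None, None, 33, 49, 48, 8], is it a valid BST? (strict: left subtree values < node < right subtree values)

Level-order array: [11, 7, None, None, 33, 49, 48, 8]
Validate using subtree bounds (lo, hi): at each node, require lo < value < hi,
then recurse left with hi=value and right with lo=value.
Preorder trace (stopping at first violation):
  at node 11 with bounds (-inf, +inf): OK
  at node 7 with bounds (-inf, 11): OK
  at node 33 with bounds (7, 11): VIOLATION
Node 33 violates its bound: not (7 < 33 < 11).
Result: Not a valid BST


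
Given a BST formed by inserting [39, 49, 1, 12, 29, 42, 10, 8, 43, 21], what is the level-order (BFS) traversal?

Tree insertion order: [39, 49, 1, 12, 29, 42, 10, 8, 43, 21]
Tree (level-order array): [39, 1, 49, None, 12, 42, None, 10, 29, None, 43, 8, None, 21]
BFS from the root, enqueuing left then right child of each popped node:
  queue [39] -> pop 39, enqueue [1, 49], visited so far: [39]
  queue [1, 49] -> pop 1, enqueue [12], visited so far: [39, 1]
  queue [49, 12] -> pop 49, enqueue [42], visited so far: [39, 1, 49]
  queue [12, 42] -> pop 12, enqueue [10, 29], visited so far: [39, 1, 49, 12]
  queue [42, 10, 29] -> pop 42, enqueue [43], visited so far: [39, 1, 49, 12, 42]
  queue [10, 29, 43] -> pop 10, enqueue [8], visited so far: [39, 1, 49, 12, 42, 10]
  queue [29, 43, 8] -> pop 29, enqueue [21], visited so far: [39, 1, 49, 12, 42, 10, 29]
  queue [43, 8, 21] -> pop 43, enqueue [none], visited so far: [39, 1, 49, 12, 42, 10, 29, 43]
  queue [8, 21] -> pop 8, enqueue [none], visited so far: [39, 1, 49, 12, 42, 10, 29, 43, 8]
  queue [21] -> pop 21, enqueue [none], visited so far: [39, 1, 49, 12, 42, 10, 29, 43, 8, 21]
Result: [39, 1, 49, 12, 42, 10, 29, 43, 8, 21]


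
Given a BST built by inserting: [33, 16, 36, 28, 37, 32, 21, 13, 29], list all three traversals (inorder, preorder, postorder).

Tree insertion order: [33, 16, 36, 28, 37, 32, 21, 13, 29]
Tree (level-order array): [33, 16, 36, 13, 28, None, 37, None, None, 21, 32, None, None, None, None, 29]
Inorder (L, root, R): [13, 16, 21, 28, 29, 32, 33, 36, 37]
Preorder (root, L, R): [33, 16, 13, 28, 21, 32, 29, 36, 37]
Postorder (L, R, root): [13, 21, 29, 32, 28, 16, 37, 36, 33]


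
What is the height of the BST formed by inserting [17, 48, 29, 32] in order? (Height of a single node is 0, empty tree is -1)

Insertion order: [17, 48, 29, 32]
Tree (level-order array): [17, None, 48, 29, None, None, 32]
Compute height bottom-up (empty subtree = -1):
  height(32) = 1 + max(-1, -1) = 0
  height(29) = 1 + max(-1, 0) = 1
  height(48) = 1 + max(1, -1) = 2
  height(17) = 1 + max(-1, 2) = 3
Height = 3


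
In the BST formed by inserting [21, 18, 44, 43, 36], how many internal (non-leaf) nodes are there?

Tree built from: [21, 18, 44, 43, 36]
Tree (level-order array): [21, 18, 44, None, None, 43, None, 36]
Rule: An internal node has at least one child.
Per-node child counts:
  node 21: 2 child(ren)
  node 18: 0 child(ren)
  node 44: 1 child(ren)
  node 43: 1 child(ren)
  node 36: 0 child(ren)
Matching nodes: [21, 44, 43]
Count of internal (non-leaf) nodes: 3


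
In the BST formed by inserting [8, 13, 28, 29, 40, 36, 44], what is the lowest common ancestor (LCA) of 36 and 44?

Tree insertion order: [8, 13, 28, 29, 40, 36, 44]
Tree (level-order array): [8, None, 13, None, 28, None, 29, None, 40, 36, 44]
In a BST, the LCA of p=36, q=44 is the first node v on the
root-to-leaf path with p <= v <= q (go left if both < v, right if both > v).
Walk from root:
  at 8: both 36 and 44 > 8, go right
  at 13: both 36 and 44 > 13, go right
  at 28: both 36 and 44 > 28, go right
  at 29: both 36 and 44 > 29, go right
  at 40: 36 <= 40 <= 44, this is the LCA
LCA = 40


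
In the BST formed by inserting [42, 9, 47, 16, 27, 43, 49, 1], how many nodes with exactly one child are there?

Tree built from: [42, 9, 47, 16, 27, 43, 49, 1]
Tree (level-order array): [42, 9, 47, 1, 16, 43, 49, None, None, None, 27]
Rule: These are nodes with exactly 1 non-null child.
Per-node child counts:
  node 42: 2 child(ren)
  node 9: 2 child(ren)
  node 1: 0 child(ren)
  node 16: 1 child(ren)
  node 27: 0 child(ren)
  node 47: 2 child(ren)
  node 43: 0 child(ren)
  node 49: 0 child(ren)
Matching nodes: [16]
Count of nodes with exactly one child: 1


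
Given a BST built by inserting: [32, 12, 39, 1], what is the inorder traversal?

Tree insertion order: [32, 12, 39, 1]
Tree (level-order array): [32, 12, 39, 1]
Inorder traversal: [1, 12, 32, 39]


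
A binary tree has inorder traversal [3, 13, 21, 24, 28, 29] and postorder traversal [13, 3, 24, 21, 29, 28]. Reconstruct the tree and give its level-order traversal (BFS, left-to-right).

Inorder:   [3, 13, 21, 24, 28, 29]
Postorder: [13, 3, 24, 21, 29, 28]
Algorithm: postorder visits root last, so walk postorder right-to-left;
each value is the root of the current inorder slice — split it at that
value, recurse on the right subtree first, then the left.
Recursive splits:
  root=28; inorder splits into left=[3, 13, 21, 24], right=[29]
  root=29; inorder splits into left=[], right=[]
  root=21; inorder splits into left=[3, 13], right=[24]
  root=24; inorder splits into left=[], right=[]
  root=3; inorder splits into left=[], right=[13]
  root=13; inorder splits into left=[], right=[]
Reconstructed level-order: [28, 21, 29, 3, 24, 13]


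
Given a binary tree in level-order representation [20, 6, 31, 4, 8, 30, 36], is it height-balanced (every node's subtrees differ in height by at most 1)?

Tree (level-order array): [20, 6, 31, 4, 8, 30, 36]
Definition: a tree is height-balanced if, at every node, |h(left) - h(right)| <= 1 (empty subtree has height -1).
Bottom-up per-node check:
  node 4: h_left=-1, h_right=-1, diff=0 [OK], height=0
  node 8: h_left=-1, h_right=-1, diff=0 [OK], height=0
  node 6: h_left=0, h_right=0, diff=0 [OK], height=1
  node 30: h_left=-1, h_right=-1, diff=0 [OK], height=0
  node 36: h_left=-1, h_right=-1, diff=0 [OK], height=0
  node 31: h_left=0, h_right=0, diff=0 [OK], height=1
  node 20: h_left=1, h_right=1, diff=0 [OK], height=2
All nodes satisfy the balance condition.
Result: Balanced


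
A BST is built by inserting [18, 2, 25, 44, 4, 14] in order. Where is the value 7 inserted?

Starting tree (level order): [18, 2, 25, None, 4, None, 44, None, 14]
Insertion path: 18 -> 2 -> 4 -> 14
Result: insert 7 as left child of 14
Final tree (level order): [18, 2, 25, None, 4, None, 44, None, 14, None, None, 7]


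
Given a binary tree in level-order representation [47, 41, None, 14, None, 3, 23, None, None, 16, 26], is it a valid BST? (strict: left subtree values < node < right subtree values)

Level-order array: [47, 41, None, 14, None, 3, 23, None, None, 16, 26]
Validate using subtree bounds (lo, hi): at each node, require lo < value < hi,
then recurse left with hi=value and right with lo=value.
Preorder trace (stopping at first violation):
  at node 47 with bounds (-inf, +inf): OK
  at node 41 with bounds (-inf, 47): OK
  at node 14 with bounds (-inf, 41): OK
  at node 3 with bounds (-inf, 14): OK
  at node 23 with bounds (14, 41): OK
  at node 16 with bounds (14, 23): OK
  at node 26 with bounds (23, 41): OK
No violation found at any node.
Result: Valid BST


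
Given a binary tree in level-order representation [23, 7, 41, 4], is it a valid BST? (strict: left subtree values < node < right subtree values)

Level-order array: [23, 7, 41, 4]
Validate using subtree bounds (lo, hi): at each node, require lo < value < hi,
then recurse left with hi=value and right with lo=value.
Preorder trace (stopping at first violation):
  at node 23 with bounds (-inf, +inf): OK
  at node 7 with bounds (-inf, 23): OK
  at node 4 with bounds (-inf, 7): OK
  at node 41 with bounds (23, +inf): OK
No violation found at any node.
Result: Valid BST


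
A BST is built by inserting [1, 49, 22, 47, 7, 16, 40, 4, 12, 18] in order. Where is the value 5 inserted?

Starting tree (level order): [1, None, 49, 22, None, 7, 47, 4, 16, 40, None, None, None, 12, 18]
Insertion path: 1 -> 49 -> 22 -> 7 -> 4
Result: insert 5 as right child of 4
Final tree (level order): [1, None, 49, 22, None, 7, 47, 4, 16, 40, None, None, 5, 12, 18]


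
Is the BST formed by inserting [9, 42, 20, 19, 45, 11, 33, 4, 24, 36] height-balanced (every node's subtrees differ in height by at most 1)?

Tree (level-order array): [9, 4, 42, None, None, 20, 45, 19, 33, None, None, 11, None, 24, 36]
Definition: a tree is height-balanced if, at every node, |h(left) - h(right)| <= 1 (empty subtree has height -1).
Bottom-up per-node check:
  node 4: h_left=-1, h_right=-1, diff=0 [OK], height=0
  node 11: h_left=-1, h_right=-1, diff=0 [OK], height=0
  node 19: h_left=0, h_right=-1, diff=1 [OK], height=1
  node 24: h_left=-1, h_right=-1, diff=0 [OK], height=0
  node 36: h_left=-1, h_right=-1, diff=0 [OK], height=0
  node 33: h_left=0, h_right=0, diff=0 [OK], height=1
  node 20: h_left=1, h_right=1, diff=0 [OK], height=2
  node 45: h_left=-1, h_right=-1, diff=0 [OK], height=0
  node 42: h_left=2, h_right=0, diff=2 [FAIL (|2-0|=2 > 1)], height=3
  node 9: h_left=0, h_right=3, diff=3 [FAIL (|0-3|=3 > 1)], height=4
Node 42 violates the condition: |2 - 0| = 2 > 1.
Result: Not balanced


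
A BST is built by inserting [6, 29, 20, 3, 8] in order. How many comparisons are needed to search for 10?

Search path for 10: 6 -> 29 -> 20 -> 8
Found: False
Comparisons: 4


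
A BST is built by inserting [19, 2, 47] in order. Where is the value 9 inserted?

Starting tree (level order): [19, 2, 47]
Insertion path: 19 -> 2
Result: insert 9 as right child of 2
Final tree (level order): [19, 2, 47, None, 9]


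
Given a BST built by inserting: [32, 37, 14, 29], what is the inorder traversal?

Tree insertion order: [32, 37, 14, 29]
Tree (level-order array): [32, 14, 37, None, 29]
Inorder traversal: [14, 29, 32, 37]


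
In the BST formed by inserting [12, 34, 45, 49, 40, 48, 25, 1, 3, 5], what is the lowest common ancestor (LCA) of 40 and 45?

Tree insertion order: [12, 34, 45, 49, 40, 48, 25, 1, 3, 5]
Tree (level-order array): [12, 1, 34, None, 3, 25, 45, None, 5, None, None, 40, 49, None, None, None, None, 48]
In a BST, the LCA of p=40, q=45 is the first node v on the
root-to-leaf path with p <= v <= q (go left if both < v, right if both > v).
Walk from root:
  at 12: both 40 and 45 > 12, go right
  at 34: both 40 and 45 > 34, go right
  at 45: 40 <= 45 <= 45, this is the LCA
LCA = 45


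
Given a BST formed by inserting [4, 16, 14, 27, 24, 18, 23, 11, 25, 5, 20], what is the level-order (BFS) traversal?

Tree insertion order: [4, 16, 14, 27, 24, 18, 23, 11, 25, 5, 20]
Tree (level-order array): [4, None, 16, 14, 27, 11, None, 24, None, 5, None, 18, 25, None, None, None, 23, None, None, 20]
BFS from the root, enqueuing left then right child of each popped node:
  queue [4] -> pop 4, enqueue [16], visited so far: [4]
  queue [16] -> pop 16, enqueue [14, 27], visited so far: [4, 16]
  queue [14, 27] -> pop 14, enqueue [11], visited so far: [4, 16, 14]
  queue [27, 11] -> pop 27, enqueue [24], visited so far: [4, 16, 14, 27]
  queue [11, 24] -> pop 11, enqueue [5], visited so far: [4, 16, 14, 27, 11]
  queue [24, 5] -> pop 24, enqueue [18, 25], visited so far: [4, 16, 14, 27, 11, 24]
  queue [5, 18, 25] -> pop 5, enqueue [none], visited so far: [4, 16, 14, 27, 11, 24, 5]
  queue [18, 25] -> pop 18, enqueue [23], visited so far: [4, 16, 14, 27, 11, 24, 5, 18]
  queue [25, 23] -> pop 25, enqueue [none], visited so far: [4, 16, 14, 27, 11, 24, 5, 18, 25]
  queue [23] -> pop 23, enqueue [20], visited so far: [4, 16, 14, 27, 11, 24, 5, 18, 25, 23]
  queue [20] -> pop 20, enqueue [none], visited so far: [4, 16, 14, 27, 11, 24, 5, 18, 25, 23, 20]
Result: [4, 16, 14, 27, 11, 24, 5, 18, 25, 23, 20]


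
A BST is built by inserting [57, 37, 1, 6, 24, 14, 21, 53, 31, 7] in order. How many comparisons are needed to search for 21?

Search path for 21: 57 -> 37 -> 1 -> 6 -> 24 -> 14 -> 21
Found: True
Comparisons: 7


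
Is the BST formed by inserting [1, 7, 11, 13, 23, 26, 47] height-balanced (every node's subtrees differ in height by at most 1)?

Tree (level-order array): [1, None, 7, None, 11, None, 13, None, 23, None, 26, None, 47]
Definition: a tree is height-balanced if, at every node, |h(left) - h(right)| <= 1 (empty subtree has height -1).
Bottom-up per-node check:
  node 47: h_left=-1, h_right=-1, diff=0 [OK], height=0
  node 26: h_left=-1, h_right=0, diff=1 [OK], height=1
  node 23: h_left=-1, h_right=1, diff=2 [FAIL (|-1-1|=2 > 1)], height=2
  node 13: h_left=-1, h_right=2, diff=3 [FAIL (|-1-2|=3 > 1)], height=3
  node 11: h_left=-1, h_right=3, diff=4 [FAIL (|-1-3|=4 > 1)], height=4
  node 7: h_left=-1, h_right=4, diff=5 [FAIL (|-1-4|=5 > 1)], height=5
  node 1: h_left=-1, h_right=5, diff=6 [FAIL (|-1-5|=6 > 1)], height=6
Node 23 violates the condition: |-1 - 1| = 2 > 1.
Result: Not balanced


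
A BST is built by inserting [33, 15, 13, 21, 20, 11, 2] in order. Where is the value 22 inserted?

Starting tree (level order): [33, 15, None, 13, 21, 11, None, 20, None, 2]
Insertion path: 33 -> 15 -> 21
Result: insert 22 as right child of 21
Final tree (level order): [33, 15, None, 13, 21, 11, None, 20, 22, 2]


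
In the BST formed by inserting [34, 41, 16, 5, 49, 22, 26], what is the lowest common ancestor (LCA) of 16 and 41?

Tree insertion order: [34, 41, 16, 5, 49, 22, 26]
Tree (level-order array): [34, 16, 41, 5, 22, None, 49, None, None, None, 26]
In a BST, the LCA of p=16, q=41 is the first node v on the
root-to-leaf path with p <= v <= q (go left if both < v, right if both > v).
Walk from root:
  at 34: 16 <= 34 <= 41, this is the LCA
LCA = 34


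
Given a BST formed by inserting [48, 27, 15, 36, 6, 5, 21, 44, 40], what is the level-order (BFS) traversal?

Tree insertion order: [48, 27, 15, 36, 6, 5, 21, 44, 40]
Tree (level-order array): [48, 27, None, 15, 36, 6, 21, None, 44, 5, None, None, None, 40]
BFS from the root, enqueuing left then right child of each popped node:
  queue [48] -> pop 48, enqueue [27], visited so far: [48]
  queue [27] -> pop 27, enqueue [15, 36], visited so far: [48, 27]
  queue [15, 36] -> pop 15, enqueue [6, 21], visited so far: [48, 27, 15]
  queue [36, 6, 21] -> pop 36, enqueue [44], visited so far: [48, 27, 15, 36]
  queue [6, 21, 44] -> pop 6, enqueue [5], visited so far: [48, 27, 15, 36, 6]
  queue [21, 44, 5] -> pop 21, enqueue [none], visited so far: [48, 27, 15, 36, 6, 21]
  queue [44, 5] -> pop 44, enqueue [40], visited so far: [48, 27, 15, 36, 6, 21, 44]
  queue [5, 40] -> pop 5, enqueue [none], visited so far: [48, 27, 15, 36, 6, 21, 44, 5]
  queue [40] -> pop 40, enqueue [none], visited so far: [48, 27, 15, 36, 6, 21, 44, 5, 40]
Result: [48, 27, 15, 36, 6, 21, 44, 5, 40]


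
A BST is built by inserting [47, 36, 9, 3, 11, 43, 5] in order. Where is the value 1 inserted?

Starting tree (level order): [47, 36, None, 9, 43, 3, 11, None, None, None, 5]
Insertion path: 47 -> 36 -> 9 -> 3
Result: insert 1 as left child of 3
Final tree (level order): [47, 36, None, 9, 43, 3, 11, None, None, 1, 5]


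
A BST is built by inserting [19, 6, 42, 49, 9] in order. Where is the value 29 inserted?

Starting tree (level order): [19, 6, 42, None, 9, None, 49]
Insertion path: 19 -> 42
Result: insert 29 as left child of 42
Final tree (level order): [19, 6, 42, None, 9, 29, 49]


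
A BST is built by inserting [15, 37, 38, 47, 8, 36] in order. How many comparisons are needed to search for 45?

Search path for 45: 15 -> 37 -> 38 -> 47
Found: False
Comparisons: 4


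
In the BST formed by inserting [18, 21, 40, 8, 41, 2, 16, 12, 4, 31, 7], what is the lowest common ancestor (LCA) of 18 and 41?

Tree insertion order: [18, 21, 40, 8, 41, 2, 16, 12, 4, 31, 7]
Tree (level-order array): [18, 8, 21, 2, 16, None, 40, None, 4, 12, None, 31, 41, None, 7]
In a BST, the LCA of p=18, q=41 is the first node v on the
root-to-leaf path with p <= v <= q (go left if both < v, right if both > v).
Walk from root:
  at 18: 18 <= 18 <= 41, this is the LCA
LCA = 18


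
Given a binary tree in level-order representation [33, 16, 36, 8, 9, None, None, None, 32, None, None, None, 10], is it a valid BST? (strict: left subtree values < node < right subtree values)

Level-order array: [33, 16, 36, 8, 9, None, None, None, 32, None, None, None, 10]
Validate using subtree bounds (lo, hi): at each node, require lo < value < hi,
then recurse left with hi=value and right with lo=value.
Preorder trace (stopping at first violation):
  at node 33 with bounds (-inf, +inf): OK
  at node 16 with bounds (-inf, 33): OK
  at node 8 with bounds (-inf, 16): OK
  at node 32 with bounds (8, 16): VIOLATION
Node 32 violates its bound: not (8 < 32 < 16).
Result: Not a valid BST


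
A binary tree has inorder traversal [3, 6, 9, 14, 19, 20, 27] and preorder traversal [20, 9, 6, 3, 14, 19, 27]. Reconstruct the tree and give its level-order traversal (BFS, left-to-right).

Inorder:  [3, 6, 9, 14, 19, 20, 27]
Preorder: [20, 9, 6, 3, 14, 19, 27]
Algorithm: preorder visits root first, so consume preorder in order;
for each root, split the current inorder slice at that value into
left-subtree inorder and right-subtree inorder, then recurse.
Recursive splits:
  root=20; inorder splits into left=[3, 6, 9, 14, 19], right=[27]
  root=9; inorder splits into left=[3, 6], right=[14, 19]
  root=6; inorder splits into left=[3], right=[]
  root=3; inorder splits into left=[], right=[]
  root=14; inorder splits into left=[], right=[19]
  root=19; inorder splits into left=[], right=[]
  root=27; inorder splits into left=[], right=[]
Reconstructed level-order: [20, 9, 27, 6, 14, 3, 19]


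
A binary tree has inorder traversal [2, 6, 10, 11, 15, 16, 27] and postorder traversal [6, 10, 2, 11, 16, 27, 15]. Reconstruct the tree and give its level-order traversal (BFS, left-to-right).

Inorder:   [2, 6, 10, 11, 15, 16, 27]
Postorder: [6, 10, 2, 11, 16, 27, 15]
Algorithm: postorder visits root last, so walk postorder right-to-left;
each value is the root of the current inorder slice — split it at that
value, recurse on the right subtree first, then the left.
Recursive splits:
  root=15; inorder splits into left=[2, 6, 10, 11], right=[16, 27]
  root=27; inorder splits into left=[16], right=[]
  root=16; inorder splits into left=[], right=[]
  root=11; inorder splits into left=[2, 6, 10], right=[]
  root=2; inorder splits into left=[], right=[6, 10]
  root=10; inorder splits into left=[6], right=[]
  root=6; inorder splits into left=[], right=[]
Reconstructed level-order: [15, 11, 27, 2, 16, 10, 6]


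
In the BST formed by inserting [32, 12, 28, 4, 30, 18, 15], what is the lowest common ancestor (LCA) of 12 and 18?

Tree insertion order: [32, 12, 28, 4, 30, 18, 15]
Tree (level-order array): [32, 12, None, 4, 28, None, None, 18, 30, 15]
In a BST, the LCA of p=12, q=18 is the first node v on the
root-to-leaf path with p <= v <= q (go left if both < v, right if both > v).
Walk from root:
  at 32: both 12 and 18 < 32, go left
  at 12: 12 <= 12 <= 18, this is the LCA
LCA = 12


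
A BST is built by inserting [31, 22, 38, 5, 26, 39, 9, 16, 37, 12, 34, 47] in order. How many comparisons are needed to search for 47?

Search path for 47: 31 -> 38 -> 39 -> 47
Found: True
Comparisons: 4


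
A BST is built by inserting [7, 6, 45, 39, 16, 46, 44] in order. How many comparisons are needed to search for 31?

Search path for 31: 7 -> 45 -> 39 -> 16
Found: False
Comparisons: 4


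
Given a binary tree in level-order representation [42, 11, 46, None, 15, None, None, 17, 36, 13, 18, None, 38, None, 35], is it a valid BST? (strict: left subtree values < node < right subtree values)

Level-order array: [42, 11, 46, None, 15, None, None, 17, 36, 13, 18, None, 38, None, 35]
Validate using subtree bounds (lo, hi): at each node, require lo < value < hi,
then recurse left with hi=value and right with lo=value.
Preorder trace (stopping at first violation):
  at node 42 with bounds (-inf, +inf): OK
  at node 11 with bounds (-inf, 42): OK
  at node 15 with bounds (11, 42): OK
  at node 17 with bounds (11, 15): VIOLATION
Node 17 violates its bound: not (11 < 17 < 15).
Result: Not a valid BST


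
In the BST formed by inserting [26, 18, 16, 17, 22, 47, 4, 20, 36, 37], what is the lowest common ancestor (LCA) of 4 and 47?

Tree insertion order: [26, 18, 16, 17, 22, 47, 4, 20, 36, 37]
Tree (level-order array): [26, 18, 47, 16, 22, 36, None, 4, 17, 20, None, None, 37]
In a BST, the LCA of p=4, q=47 is the first node v on the
root-to-leaf path with p <= v <= q (go left if both < v, right if both > v).
Walk from root:
  at 26: 4 <= 26 <= 47, this is the LCA
LCA = 26


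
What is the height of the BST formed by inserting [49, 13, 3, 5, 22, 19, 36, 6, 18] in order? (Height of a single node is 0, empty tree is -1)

Insertion order: [49, 13, 3, 5, 22, 19, 36, 6, 18]
Tree (level-order array): [49, 13, None, 3, 22, None, 5, 19, 36, None, 6, 18]
Compute height bottom-up (empty subtree = -1):
  height(6) = 1 + max(-1, -1) = 0
  height(5) = 1 + max(-1, 0) = 1
  height(3) = 1 + max(-1, 1) = 2
  height(18) = 1 + max(-1, -1) = 0
  height(19) = 1 + max(0, -1) = 1
  height(36) = 1 + max(-1, -1) = 0
  height(22) = 1 + max(1, 0) = 2
  height(13) = 1 + max(2, 2) = 3
  height(49) = 1 + max(3, -1) = 4
Height = 4


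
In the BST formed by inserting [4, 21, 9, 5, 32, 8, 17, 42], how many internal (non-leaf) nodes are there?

Tree built from: [4, 21, 9, 5, 32, 8, 17, 42]
Tree (level-order array): [4, None, 21, 9, 32, 5, 17, None, 42, None, 8]
Rule: An internal node has at least one child.
Per-node child counts:
  node 4: 1 child(ren)
  node 21: 2 child(ren)
  node 9: 2 child(ren)
  node 5: 1 child(ren)
  node 8: 0 child(ren)
  node 17: 0 child(ren)
  node 32: 1 child(ren)
  node 42: 0 child(ren)
Matching nodes: [4, 21, 9, 5, 32]
Count of internal (non-leaf) nodes: 5


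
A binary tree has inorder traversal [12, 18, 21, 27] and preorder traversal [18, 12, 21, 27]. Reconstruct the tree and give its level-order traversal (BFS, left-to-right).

Inorder:  [12, 18, 21, 27]
Preorder: [18, 12, 21, 27]
Algorithm: preorder visits root first, so consume preorder in order;
for each root, split the current inorder slice at that value into
left-subtree inorder and right-subtree inorder, then recurse.
Recursive splits:
  root=18; inorder splits into left=[12], right=[21, 27]
  root=12; inorder splits into left=[], right=[]
  root=21; inorder splits into left=[], right=[27]
  root=27; inorder splits into left=[], right=[]
Reconstructed level-order: [18, 12, 21, 27]


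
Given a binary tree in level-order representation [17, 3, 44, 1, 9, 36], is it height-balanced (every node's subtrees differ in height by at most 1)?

Tree (level-order array): [17, 3, 44, 1, 9, 36]
Definition: a tree is height-balanced if, at every node, |h(left) - h(right)| <= 1 (empty subtree has height -1).
Bottom-up per-node check:
  node 1: h_left=-1, h_right=-1, diff=0 [OK], height=0
  node 9: h_left=-1, h_right=-1, diff=0 [OK], height=0
  node 3: h_left=0, h_right=0, diff=0 [OK], height=1
  node 36: h_left=-1, h_right=-1, diff=0 [OK], height=0
  node 44: h_left=0, h_right=-1, diff=1 [OK], height=1
  node 17: h_left=1, h_right=1, diff=0 [OK], height=2
All nodes satisfy the balance condition.
Result: Balanced


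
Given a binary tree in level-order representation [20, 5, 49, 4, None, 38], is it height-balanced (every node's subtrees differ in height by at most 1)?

Tree (level-order array): [20, 5, 49, 4, None, 38]
Definition: a tree is height-balanced if, at every node, |h(left) - h(right)| <= 1 (empty subtree has height -1).
Bottom-up per-node check:
  node 4: h_left=-1, h_right=-1, diff=0 [OK], height=0
  node 5: h_left=0, h_right=-1, diff=1 [OK], height=1
  node 38: h_left=-1, h_right=-1, diff=0 [OK], height=0
  node 49: h_left=0, h_right=-1, diff=1 [OK], height=1
  node 20: h_left=1, h_right=1, diff=0 [OK], height=2
All nodes satisfy the balance condition.
Result: Balanced


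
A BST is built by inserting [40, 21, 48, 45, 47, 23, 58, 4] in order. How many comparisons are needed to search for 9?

Search path for 9: 40 -> 21 -> 4
Found: False
Comparisons: 3


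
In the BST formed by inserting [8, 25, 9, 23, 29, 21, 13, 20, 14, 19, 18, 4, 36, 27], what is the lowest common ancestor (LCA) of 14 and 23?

Tree insertion order: [8, 25, 9, 23, 29, 21, 13, 20, 14, 19, 18, 4, 36, 27]
Tree (level-order array): [8, 4, 25, None, None, 9, 29, None, 23, 27, 36, 21, None, None, None, None, None, 13, None, None, 20, 14, None, None, 19, 18]
In a BST, the LCA of p=14, q=23 is the first node v on the
root-to-leaf path with p <= v <= q (go left if both < v, right if both > v).
Walk from root:
  at 8: both 14 and 23 > 8, go right
  at 25: both 14 and 23 < 25, go left
  at 9: both 14 and 23 > 9, go right
  at 23: 14 <= 23 <= 23, this is the LCA
LCA = 23


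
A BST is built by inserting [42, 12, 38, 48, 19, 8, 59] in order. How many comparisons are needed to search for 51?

Search path for 51: 42 -> 48 -> 59
Found: False
Comparisons: 3


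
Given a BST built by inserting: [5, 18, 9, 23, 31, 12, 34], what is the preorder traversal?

Tree insertion order: [5, 18, 9, 23, 31, 12, 34]
Tree (level-order array): [5, None, 18, 9, 23, None, 12, None, 31, None, None, None, 34]
Preorder traversal: [5, 18, 9, 12, 23, 31, 34]


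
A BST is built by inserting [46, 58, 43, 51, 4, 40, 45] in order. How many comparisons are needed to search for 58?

Search path for 58: 46 -> 58
Found: True
Comparisons: 2


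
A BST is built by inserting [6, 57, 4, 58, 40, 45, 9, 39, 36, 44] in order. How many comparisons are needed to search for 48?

Search path for 48: 6 -> 57 -> 40 -> 45
Found: False
Comparisons: 4


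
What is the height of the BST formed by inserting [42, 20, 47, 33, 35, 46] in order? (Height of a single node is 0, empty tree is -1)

Insertion order: [42, 20, 47, 33, 35, 46]
Tree (level-order array): [42, 20, 47, None, 33, 46, None, None, 35]
Compute height bottom-up (empty subtree = -1):
  height(35) = 1 + max(-1, -1) = 0
  height(33) = 1 + max(-1, 0) = 1
  height(20) = 1 + max(-1, 1) = 2
  height(46) = 1 + max(-1, -1) = 0
  height(47) = 1 + max(0, -1) = 1
  height(42) = 1 + max(2, 1) = 3
Height = 3


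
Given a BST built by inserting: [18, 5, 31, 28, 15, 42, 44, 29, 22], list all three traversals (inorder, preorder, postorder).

Tree insertion order: [18, 5, 31, 28, 15, 42, 44, 29, 22]
Tree (level-order array): [18, 5, 31, None, 15, 28, 42, None, None, 22, 29, None, 44]
Inorder (L, root, R): [5, 15, 18, 22, 28, 29, 31, 42, 44]
Preorder (root, L, R): [18, 5, 15, 31, 28, 22, 29, 42, 44]
Postorder (L, R, root): [15, 5, 22, 29, 28, 44, 42, 31, 18]


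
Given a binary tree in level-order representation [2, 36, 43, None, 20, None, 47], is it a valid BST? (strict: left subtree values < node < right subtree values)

Level-order array: [2, 36, 43, None, 20, None, 47]
Validate using subtree bounds (lo, hi): at each node, require lo < value < hi,
then recurse left with hi=value and right with lo=value.
Preorder trace (stopping at first violation):
  at node 2 with bounds (-inf, +inf): OK
  at node 36 with bounds (-inf, 2): VIOLATION
Node 36 violates its bound: not (-inf < 36 < 2).
Result: Not a valid BST


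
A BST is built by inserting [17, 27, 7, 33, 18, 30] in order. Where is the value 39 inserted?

Starting tree (level order): [17, 7, 27, None, None, 18, 33, None, None, 30]
Insertion path: 17 -> 27 -> 33
Result: insert 39 as right child of 33
Final tree (level order): [17, 7, 27, None, None, 18, 33, None, None, 30, 39]


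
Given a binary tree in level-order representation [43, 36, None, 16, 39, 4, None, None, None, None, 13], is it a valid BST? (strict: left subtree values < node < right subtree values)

Level-order array: [43, 36, None, 16, 39, 4, None, None, None, None, 13]
Validate using subtree bounds (lo, hi): at each node, require lo < value < hi,
then recurse left with hi=value and right with lo=value.
Preorder trace (stopping at first violation):
  at node 43 with bounds (-inf, +inf): OK
  at node 36 with bounds (-inf, 43): OK
  at node 16 with bounds (-inf, 36): OK
  at node 4 with bounds (-inf, 16): OK
  at node 13 with bounds (4, 16): OK
  at node 39 with bounds (36, 43): OK
No violation found at any node.
Result: Valid BST


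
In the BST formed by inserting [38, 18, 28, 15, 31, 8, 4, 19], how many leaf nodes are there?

Tree built from: [38, 18, 28, 15, 31, 8, 4, 19]
Tree (level-order array): [38, 18, None, 15, 28, 8, None, 19, 31, 4]
Rule: A leaf has 0 children.
Per-node child counts:
  node 38: 1 child(ren)
  node 18: 2 child(ren)
  node 15: 1 child(ren)
  node 8: 1 child(ren)
  node 4: 0 child(ren)
  node 28: 2 child(ren)
  node 19: 0 child(ren)
  node 31: 0 child(ren)
Matching nodes: [4, 19, 31]
Count of leaf nodes: 3


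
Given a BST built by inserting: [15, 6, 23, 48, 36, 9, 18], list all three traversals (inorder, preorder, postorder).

Tree insertion order: [15, 6, 23, 48, 36, 9, 18]
Tree (level-order array): [15, 6, 23, None, 9, 18, 48, None, None, None, None, 36]
Inorder (L, root, R): [6, 9, 15, 18, 23, 36, 48]
Preorder (root, L, R): [15, 6, 9, 23, 18, 48, 36]
Postorder (L, R, root): [9, 6, 18, 36, 48, 23, 15]


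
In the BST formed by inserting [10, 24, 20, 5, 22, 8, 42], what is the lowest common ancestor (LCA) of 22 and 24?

Tree insertion order: [10, 24, 20, 5, 22, 8, 42]
Tree (level-order array): [10, 5, 24, None, 8, 20, 42, None, None, None, 22]
In a BST, the LCA of p=22, q=24 is the first node v on the
root-to-leaf path with p <= v <= q (go left if both < v, right if both > v).
Walk from root:
  at 10: both 22 and 24 > 10, go right
  at 24: 22 <= 24 <= 24, this is the LCA
LCA = 24


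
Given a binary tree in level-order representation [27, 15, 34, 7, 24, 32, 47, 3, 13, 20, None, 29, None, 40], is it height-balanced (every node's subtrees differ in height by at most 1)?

Tree (level-order array): [27, 15, 34, 7, 24, 32, 47, 3, 13, 20, None, 29, None, 40]
Definition: a tree is height-balanced if, at every node, |h(left) - h(right)| <= 1 (empty subtree has height -1).
Bottom-up per-node check:
  node 3: h_left=-1, h_right=-1, diff=0 [OK], height=0
  node 13: h_left=-1, h_right=-1, diff=0 [OK], height=0
  node 7: h_left=0, h_right=0, diff=0 [OK], height=1
  node 20: h_left=-1, h_right=-1, diff=0 [OK], height=0
  node 24: h_left=0, h_right=-1, diff=1 [OK], height=1
  node 15: h_left=1, h_right=1, diff=0 [OK], height=2
  node 29: h_left=-1, h_right=-1, diff=0 [OK], height=0
  node 32: h_left=0, h_right=-1, diff=1 [OK], height=1
  node 40: h_left=-1, h_right=-1, diff=0 [OK], height=0
  node 47: h_left=0, h_right=-1, diff=1 [OK], height=1
  node 34: h_left=1, h_right=1, diff=0 [OK], height=2
  node 27: h_left=2, h_right=2, diff=0 [OK], height=3
All nodes satisfy the balance condition.
Result: Balanced


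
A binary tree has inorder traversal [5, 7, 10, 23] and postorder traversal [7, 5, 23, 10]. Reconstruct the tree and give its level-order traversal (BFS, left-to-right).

Inorder:   [5, 7, 10, 23]
Postorder: [7, 5, 23, 10]
Algorithm: postorder visits root last, so walk postorder right-to-left;
each value is the root of the current inorder slice — split it at that
value, recurse on the right subtree first, then the left.
Recursive splits:
  root=10; inorder splits into left=[5, 7], right=[23]
  root=23; inorder splits into left=[], right=[]
  root=5; inorder splits into left=[], right=[7]
  root=7; inorder splits into left=[], right=[]
Reconstructed level-order: [10, 5, 23, 7]


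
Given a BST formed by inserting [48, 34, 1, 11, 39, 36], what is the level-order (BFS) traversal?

Tree insertion order: [48, 34, 1, 11, 39, 36]
Tree (level-order array): [48, 34, None, 1, 39, None, 11, 36]
BFS from the root, enqueuing left then right child of each popped node:
  queue [48] -> pop 48, enqueue [34], visited so far: [48]
  queue [34] -> pop 34, enqueue [1, 39], visited so far: [48, 34]
  queue [1, 39] -> pop 1, enqueue [11], visited so far: [48, 34, 1]
  queue [39, 11] -> pop 39, enqueue [36], visited so far: [48, 34, 1, 39]
  queue [11, 36] -> pop 11, enqueue [none], visited so far: [48, 34, 1, 39, 11]
  queue [36] -> pop 36, enqueue [none], visited so far: [48, 34, 1, 39, 11, 36]
Result: [48, 34, 1, 39, 11, 36]


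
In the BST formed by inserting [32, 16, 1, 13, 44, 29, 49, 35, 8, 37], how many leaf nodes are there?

Tree built from: [32, 16, 1, 13, 44, 29, 49, 35, 8, 37]
Tree (level-order array): [32, 16, 44, 1, 29, 35, 49, None, 13, None, None, None, 37, None, None, 8]
Rule: A leaf has 0 children.
Per-node child counts:
  node 32: 2 child(ren)
  node 16: 2 child(ren)
  node 1: 1 child(ren)
  node 13: 1 child(ren)
  node 8: 0 child(ren)
  node 29: 0 child(ren)
  node 44: 2 child(ren)
  node 35: 1 child(ren)
  node 37: 0 child(ren)
  node 49: 0 child(ren)
Matching nodes: [8, 29, 37, 49]
Count of leaf nodes: 4


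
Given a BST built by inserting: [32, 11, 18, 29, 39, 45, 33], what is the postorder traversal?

Tree insertion order: [32, 11, 18, 29, 39, 45, 33]
Tree (level-order array): [32, 11, 39, None, 18, 33, 45, None, 29]
Postorder traversal: [29, 18, 11, 33, 45, 39, 32]


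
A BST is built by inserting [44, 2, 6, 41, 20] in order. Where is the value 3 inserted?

Starting tree (level order): [44, 2, None, None, 6, None, 41, 20]
Insertion path: 44 -> 2 -> 6
Result: insert 3 as left child of 6
Final tree (level order): [44, 2, None, None, 6, 3, 41, None, None, 20]


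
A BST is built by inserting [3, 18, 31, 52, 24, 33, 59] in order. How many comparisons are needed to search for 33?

Search path for 33: 3 -> 18 -> 31 -> 52 -> 33
Found: True
Comparisons: 5


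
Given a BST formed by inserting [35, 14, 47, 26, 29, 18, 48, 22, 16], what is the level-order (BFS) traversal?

Tree insertion order: [35, 14, 47, 26, 29, 18, 48, 22, 16]
Tree (level-order array): [35, 14, 47, None, 26, None, 48, 18, 29, None, None, 16, 22]
BFS from the root, enqueuing left then right child of each popped node:
  queue [35] -> pop 35, enqueue [14, 47], visited so far: [35]
  queue [14, 47] -> pop 14, enqueue [26], visited so far: [35, 14]
  queue [47, 26] -> pop 47, enqueue [48], visited so far: [35, 14, 47]
  queue [26, 48] -> pop 26, enqueue [18, 29], visited so far: [35, 14, 47, 26]
  queue [48, 18, 29] -> pop 48, enqueue [none], visited so far: [35, 14, 47, 26, 48]
  queue [18, 29] -> pop 18, enqueue [16, 22], visited so far: [35, 14, 47, 26, 48, 18]
  queue [29, 16, 22] -> pop 29, enqueue [none], visited so far: [35, 14, 47, 26, 48, 18, 29]
  queue [16, 22] -> pop 16, enqueue [none], visited so far: [35, 14, 47, 26, 48, 18, 29, 16]
  queue [22] -> pop 22, enqueue [none], visited so far: [35, 14, 47, 26, 48, 18, 29, 16, 22]
Result: [35, 14, 47, 26, 48, 18, 29, 16, 22]


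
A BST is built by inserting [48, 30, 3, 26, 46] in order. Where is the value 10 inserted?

Starting tree (level order): [48, 30, None, 3, 46, None, 26]
Insertion path: 48 -> 30 -> 3 -> 26
Result: insert 10 as left child of 26
Final tree (level order): [48, 30, None, 3, 46, None, 26, None, None, 10]


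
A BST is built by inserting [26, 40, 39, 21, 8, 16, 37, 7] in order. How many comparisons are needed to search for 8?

Search path for 8: 26 -> 21 -> 8
Found: True
Comparisons: 3


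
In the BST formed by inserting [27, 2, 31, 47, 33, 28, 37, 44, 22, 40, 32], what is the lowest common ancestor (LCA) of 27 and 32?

Tree insertion order: [27, 2, 31, 47, 33, 28, 37, 44, 22, 40, 32]
Tree (level-order array): [27, 2, 31, None, 22, 28, 47, None, None, None, None, 33, None, 32, 37, None, None, None, 44, 40]
In a BST, the LCA of p=27, q=32 is the first node v on the
root-to-leaf path with p <= v <= q (go left if both < v, right if both > v).
Walk from root:
  at 27: 27 <= 27 <= 32, this is the LCA
LCA = 27


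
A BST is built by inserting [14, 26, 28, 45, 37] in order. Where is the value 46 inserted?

Starting tree (level order): [14, None, 26, None, 28, None, 45, 37]
Insertion path: 14 -> 26 -> 28 -> 45
Result: insert 46 as right child of 45
Final tree (level order): [14, None, 26, None, 28, None, 45, 37, 46]


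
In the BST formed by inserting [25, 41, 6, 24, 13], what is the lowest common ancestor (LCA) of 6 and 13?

Tree insertion order: [25, 41, 6, 24, 13]
Tree (level-order array): [25, 6, 41, None, 24, None, None, 13]
In a BST, the LCA of p=6, q=13 is the first node v on the
root-to-leaf path with p <= v <= q (go left if both < v, right if both > v).
Walk from root:
  at 25: both 6 and 13 < 25, go left
  at 6: 6 <= 6 <= 13, this is the LCA
LCA = 6
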